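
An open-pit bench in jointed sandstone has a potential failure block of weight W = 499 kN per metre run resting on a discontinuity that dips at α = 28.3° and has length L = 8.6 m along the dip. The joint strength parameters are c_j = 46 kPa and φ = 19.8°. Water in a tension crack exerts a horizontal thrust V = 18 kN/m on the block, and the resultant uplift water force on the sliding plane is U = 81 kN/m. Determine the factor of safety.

FS = 2.07

Resolving the block weight along and normal to the plane and applying the Mohr–Coulomb strength on the joint:
N' = W cosα − U − V sinα = 499·cos28.3° − 81 − 18·sin28.3° = 349.8 kN/m
Driving force T = W sinα + V cosα = 499·sin28.3° + 18·cos28.3° = 252.4 kN/m
Resisting force R = c_j·L + N'·tanφ = 46·8.6 + 349.8·tan19.8° = 395.6 + 125.9 = 521.5 kN/m
FS = R / T = 521.5 / 252.4 = 2.066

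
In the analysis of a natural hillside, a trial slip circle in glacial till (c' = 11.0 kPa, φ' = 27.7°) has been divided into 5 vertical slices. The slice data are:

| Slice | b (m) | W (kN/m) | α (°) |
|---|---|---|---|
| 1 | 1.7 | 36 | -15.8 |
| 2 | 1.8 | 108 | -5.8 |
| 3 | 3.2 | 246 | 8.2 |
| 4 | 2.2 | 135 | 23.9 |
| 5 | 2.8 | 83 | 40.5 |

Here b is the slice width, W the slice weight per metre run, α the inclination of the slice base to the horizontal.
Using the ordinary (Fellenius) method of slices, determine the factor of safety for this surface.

FS = 3.60

Ordinary method of slices: FS = Σ[c'·Δl_i + (W_i cosα_i)·tanφ'] / Σ W_i sinα_i, with Δl_i = b_i / cosα_i.
Slice 1: Δl = 1.7/cos(-15.8°) = 1.767 m; N'_1 = 36·cos(-15.8°) = 34.6; c'Δl = 19.43; W sinα = -9.8
Slice 2: Δl = 1.8/cos(-5.8°) = 1.809 m; N'_2 = 108·cos(-5.8°) = 107.4; c'Δl = 19.90; W sinα = -10.9
Slice 3: Δl = 3.2/cos8.2° = 3.233 m; N'_3 = 246·cos8.2° = 243.5; c'Δl = 35.56; W sinα = 35.1
Slice 4: Δl = 2.2/cos23.9° = 2.406 m; N'_4 = 135·cos23.9° = 123.4; c'Δl = 26.47; W sinα = 54.7
Slice 5: Δl = 2.8/cos40.5° = 3.682 m; N'_5 = 83·cos40.5° = 63.1; c'Δl = 40.50; W sinα = 53.9
Σc'Δl = 141.9 kN/m; ΣN' = 572.1 kN/m; ΣW sinα = 123.0 kN/m
Resisting = 141.9 + 572.1·tan27.7° = 141.9 + 300.4 = 442.2 kN/m
FS = 442.2 / 123.0 = 3.596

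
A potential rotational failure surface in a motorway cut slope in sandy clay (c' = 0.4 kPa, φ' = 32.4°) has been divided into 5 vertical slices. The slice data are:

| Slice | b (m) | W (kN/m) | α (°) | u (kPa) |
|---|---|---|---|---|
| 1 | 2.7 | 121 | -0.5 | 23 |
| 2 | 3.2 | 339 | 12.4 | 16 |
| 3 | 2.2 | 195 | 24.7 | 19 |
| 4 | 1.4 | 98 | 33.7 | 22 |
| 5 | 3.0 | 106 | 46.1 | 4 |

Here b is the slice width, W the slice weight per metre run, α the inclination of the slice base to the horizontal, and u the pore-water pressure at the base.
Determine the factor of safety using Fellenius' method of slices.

FS = 1.29

Ordinary method of slices: FS = Σ[c'·Δl_i + (W_i cosα_i − u_i·Δl_i)·tanφ'] / Σ W_i sinα_i, with Δl_i = b_i / cosα_i.
Slice 1: Δl = 2.7/cos(-0.5°) = 2.700 m; N'_1 = 121·cos(-0.5°) − 23·2.700 = 58.9; c'Δl = 1.08; W sinα = -1.1
Slice 2: Δl = 3.2/cos12.4° = 3.276 m; N'_2 = 339·cos12.4° − 16·3.276 = 278.7; c'Δl = 1.31; W sinα = 72.8
Slice 3: Δl = 2.2/cos24.7° = 2.422 m; N'_3 = 195·cos24.7° − 19·2.422 = 131.1; c'Δl = 0.97; W sinα = 81.5
Slice 4: Δl = 1.4/cos33.7° = 1.683 m; N'_4 = 98·cos33.7° − 22·1.683 = 44.5; c'Δl = 0.67; W sinα = 54.4
Slice 5: Δl = 3.0/cos46.1° = 4.326 m; N'_5 = 106·cos46.1° − 4·4.326 = 56.2; c'Δl = 1.73; W sinα = 76.4
Σc'Δl = 5.8 kN/m; ΣN' = 569.4 kN/m; ΣW sinα = 284.0 kN/m
Resisting = 5.8 + 569.4·tan32.4° = 5.8 + 361.4 = 367.1 kN/m
FS = 367.1 / 284.0 = 1.293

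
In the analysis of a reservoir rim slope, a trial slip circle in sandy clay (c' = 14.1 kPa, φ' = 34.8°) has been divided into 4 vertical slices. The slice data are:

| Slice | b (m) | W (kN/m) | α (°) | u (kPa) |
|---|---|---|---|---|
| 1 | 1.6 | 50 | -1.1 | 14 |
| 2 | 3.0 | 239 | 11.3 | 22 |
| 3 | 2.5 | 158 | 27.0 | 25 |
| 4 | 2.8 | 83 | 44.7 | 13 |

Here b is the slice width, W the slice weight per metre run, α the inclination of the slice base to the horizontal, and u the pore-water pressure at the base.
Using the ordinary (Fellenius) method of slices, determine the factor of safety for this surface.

Ordinary method of slices: FS = Σ[c'·Δl_i + (W_i cosα_i − u_i·Δl_i)·tanφ'] / Σ W_i sinα_i, with Δl_i = b_i / cosα_i.
Slice 1: Δl = 1.6/cos(-1.1°) = 1.600 m; N'_1 = 50·cos(-1.1°) − 14·1.600 = 27.6; c'Δl = 22.56; W sinα = -1.0
Slice 2: Δl = 3.0/cos11.3° = 3.059 m; N'_2 = 239·cos11.3° − 22·3.059 = 167.1; c'Δl = 43.14; W sinα = 46.8
Slice 3: Δl = 2.5/cos27.0° = 2.806 m; N'_3 = 158·cos27.0° − 25·2.806 = 70.6; c'Δl = 39.56; W sinα = 71.7
Slice 4: Δl = 2.8/cos44.7° = 3.939 m; N'_4 = 83·cos44.7° − 13·3.939 = 7.8; c'Δl = 55.54; W sinα = 58.4
Σc'Δl = 160.8 kN/m; ΣN' = 273.1 kN/m; ΣW sinα = 176.0 kN/m
Resisting = 160.8 + 273.1·tan34.8° = 160.8 + 189.8 = 350.6 kN/m
FS = 350.6 / 176.0 = 1.992

FS = 1.99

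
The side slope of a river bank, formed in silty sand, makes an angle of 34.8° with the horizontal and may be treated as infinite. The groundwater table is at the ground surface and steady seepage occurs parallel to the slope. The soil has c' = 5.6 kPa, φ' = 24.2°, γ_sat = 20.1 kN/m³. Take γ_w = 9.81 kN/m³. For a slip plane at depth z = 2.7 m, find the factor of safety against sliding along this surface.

FS = 0.55

With seepage parallel to the slope and the water table at the surface, the effective normal stress on the slip plane uses the buoyant unit weight γ' = γ_sat − γ_w while the driving shear stress uses γ_sat:
FS = [c' + γ' z cos²β tanφ'] / [γ_sat z sinβ cosβ]
γ' = 20.1 − 9.81 = 10.29 kN/m³
Numerator = 5.6 + 10.29·2.7·cos²34.8°·tan24.2° = 5.6 + 10.29·2.7·0.6743·0.4494 = 14.019 kPa
Denominator = 20.1·2.7·sin34.8°·cos34.8° = 20.1·2.7·0.5707·0.8211 = 25.433 kPa
FS = 14.019 / 25.433 = 0.551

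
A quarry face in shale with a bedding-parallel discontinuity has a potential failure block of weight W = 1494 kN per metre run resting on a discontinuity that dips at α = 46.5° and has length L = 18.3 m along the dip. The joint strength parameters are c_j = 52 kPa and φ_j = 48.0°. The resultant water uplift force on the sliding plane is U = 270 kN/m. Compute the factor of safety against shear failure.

FS = 1.66

Resolving the block weight along and normal to the plane and applying the Mohr–Coulomb strength on the joint:
N' = W cosα − U = 1494·cos46.5° − 270 = 758.4 kN/m
Driving force T = W sinα = 1494·sin46.5° = 1083.7 kN/m
Resisting force R = c_j·L + N'·tanφ_j = 52·18.3 + 758.4·tan48.0° = 951.6 + 842.3 = 1793.9 kN/m
FS = R / T = 1793.9 / 1083.7 = 1.655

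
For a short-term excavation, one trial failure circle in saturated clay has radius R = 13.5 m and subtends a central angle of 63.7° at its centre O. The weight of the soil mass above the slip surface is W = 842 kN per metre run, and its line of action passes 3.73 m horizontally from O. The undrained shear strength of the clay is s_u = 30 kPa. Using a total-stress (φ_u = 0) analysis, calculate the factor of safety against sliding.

FS = 1.94

Taking moments about the centre O, the resisting moment is provided by the undrained shear strength acting along the arc:
Arc length L_a = R·θ = 13.5·(63.7°·π/180) = 13.5·1.1118 = 15.01 m
M_R = s_u·L_a·R = 30·15.01·13.5 = 6078.6 kN·m/m
M_D = W·d = 842·3.73 = 3140.7 kN·m/m
FS = M_R / M_D = 6078.6 / 3140.7 = 1.935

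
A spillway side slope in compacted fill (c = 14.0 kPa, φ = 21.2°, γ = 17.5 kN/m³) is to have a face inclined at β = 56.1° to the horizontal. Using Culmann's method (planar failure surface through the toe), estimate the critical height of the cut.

H_c = 13.77 m

Culmann's analysis gives the critical failure plane at α_cr = (β + φ)/2 = (56.1 + 21.2)/2 = 38.6°, and the critical height
H_c = (4c/γ) · sinβ cosφ / [1 − cos(β − φ)]
    = (4·14.0/17.5) · sin56.1°·cos21.2° / [1 − cos(34.9°)]
    = 3.200 · 0.8300·0.9323 / [1 − 0.8202]
    = 3.200 · 0.7738 / 0.1798
    = 13.77 m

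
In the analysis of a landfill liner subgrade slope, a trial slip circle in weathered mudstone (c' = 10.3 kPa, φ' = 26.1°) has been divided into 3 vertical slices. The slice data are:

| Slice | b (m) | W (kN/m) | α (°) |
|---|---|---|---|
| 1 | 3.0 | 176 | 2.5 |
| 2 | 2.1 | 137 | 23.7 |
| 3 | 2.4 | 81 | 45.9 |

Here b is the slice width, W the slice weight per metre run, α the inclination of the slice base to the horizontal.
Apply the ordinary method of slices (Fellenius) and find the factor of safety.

Ordinary method of slices: FS = Σ[c'·Δl_i + (W_i cosα_i)·tanφ'] / Σ W_i sinα_i, with Δl_i = b_i / cosα_i.
Slice 1: Δl = 3.0/cos2.5° = 3.003 m; N'_1 = 176·cos2.5° = 175.8; c'Δl = 30.93; W sinα = 7.7
Slice 2: Δl = 2.1/cos23.7° = 2.293 m; N'_2 = 137·cos23.7° = 125.4; c'Δl = 23.62; W sinα = 55.1
Slice 3: Δl = 2.4/cos45.9° = 3.449 m; N'_3 = 81·cos45.9° = 56.4; c'Δl = 35.52; W sinα = 58.2
Σc'Δl = 90.1 kN/m; ΣN' = 357.6 kN/m; ΣW sinα = 120.9 kN/m
Resisting = 90.1 + 357.6·tan26.1° = 90.1 + 175.2 = 265.3 kN/m
FS = 265.3 / 120.9 = 2.194

FS = 2.19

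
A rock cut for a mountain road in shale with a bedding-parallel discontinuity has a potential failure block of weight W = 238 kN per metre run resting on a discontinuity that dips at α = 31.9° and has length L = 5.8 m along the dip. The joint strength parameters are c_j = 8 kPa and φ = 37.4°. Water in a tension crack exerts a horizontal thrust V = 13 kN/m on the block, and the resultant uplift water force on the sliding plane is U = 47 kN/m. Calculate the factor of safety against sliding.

Resolving the block weight along and normal to the plane and applying the Mohr–Coulomb strength on the joint:
N' = W cosα − U − V sinα = 238·cos31.9° − 47 − 13·sin31.9° = 148.2 kN/m
Driving force T = W sinα + V cosα = 238·sin31.9° + 13·cos31.9° = 136.8 kN/m
Resisting force R = c_j·L + N'·tanφ = 8·5.8 + 148.2·tan37.4° = 46.4 + 113.3 = 159.7 kN/m
FS = R / T = 159.7 / 136.8 = 1.167

FS = 1.17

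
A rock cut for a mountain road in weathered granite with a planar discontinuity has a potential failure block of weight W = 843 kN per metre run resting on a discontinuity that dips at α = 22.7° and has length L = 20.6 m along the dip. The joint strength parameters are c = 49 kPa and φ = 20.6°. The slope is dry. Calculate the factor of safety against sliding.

FS = 4.00

Resolving the block weight along and normal to the plane and applying the Mohr–Coulomb strength on the joint:
N' = W cosα = 843·cos22.7° = 777.7 kN/m
Driving force T = W sinα = 843·sin22.7° = 325.3 kN/m
Resisting force R = c·L + N'·tanφ = 49·20.6 + 777.7·tan20.6° = 1009.4 + 292.3 = 1301.7 kN/m
FS = R / T = 1301.7 / 325.3 = 4.001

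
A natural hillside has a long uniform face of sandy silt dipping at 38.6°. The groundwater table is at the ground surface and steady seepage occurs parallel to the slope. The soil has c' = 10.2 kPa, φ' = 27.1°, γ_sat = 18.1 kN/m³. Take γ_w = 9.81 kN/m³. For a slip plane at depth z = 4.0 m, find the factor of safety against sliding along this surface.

FS = 0.58

With seepage parallel to the slope and the water table at the surface, the effective normal stress on the slip plane uses the buoyant unit weight γ' = γ_sat − γ_w while the driving shear stress uses γ_sat:
FS = [c' + γ' z cos²β tanφ'] / [γ_sat z sinβ cosβ]
γ' = 18.1 − 9.81 = 8.29 kN/m³
Numerator = 10.2 + 8.29·4.0·cos²38.6°·tan27.1° = 10.2 + 8.29·4.0·0.6108·0.5117 = 20.564 kPa
Denominator = 18.1·4.0·sin38.6°·cos38.6° = 18.1·4.0·0.6239·0.7815 = 35.300 kPa
FS = 20.564 / 35.300 = 0.583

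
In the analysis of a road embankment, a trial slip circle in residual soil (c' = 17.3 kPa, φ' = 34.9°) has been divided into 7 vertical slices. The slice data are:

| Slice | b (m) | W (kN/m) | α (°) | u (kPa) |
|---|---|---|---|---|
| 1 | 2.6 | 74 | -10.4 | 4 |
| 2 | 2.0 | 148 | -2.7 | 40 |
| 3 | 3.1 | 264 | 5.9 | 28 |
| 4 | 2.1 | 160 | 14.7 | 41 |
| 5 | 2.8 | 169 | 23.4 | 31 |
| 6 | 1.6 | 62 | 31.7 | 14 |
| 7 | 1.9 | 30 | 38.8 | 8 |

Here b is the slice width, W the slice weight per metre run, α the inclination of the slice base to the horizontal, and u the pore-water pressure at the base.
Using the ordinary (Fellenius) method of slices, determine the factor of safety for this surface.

FS = 3.75

Ordinary method of slices: FS = Σ[c'·Δl_i + (W_i cosα_i − u_i·Δl_i)·tanφ'] / Σ W_i sinα_i, with Δl_i = b_i / cosα_i.
Slice 1: Δl = 2.6/cos(-10.4°) = 2.643 m; N'_1 = 74·cos(-10.4°) − 4·2.643 = 62.2; c'Δl = 45.73; W sinα = -13.4
Slice 2: Δl = 2.0/cos(-2.7°) = 2.002 m; N'_2 = 148·cos(-2.7°) − 40·2.002 = 67.7; c'Δl = 34.64; W sinα = -7.0
Slice 3: Δl = 3.1/cos5.9° = 3.117 m; N'_3 = 264·cos5.9° − 28·3.117 = 175.3; c'Δl = 53.92; W sinα = 27.1
Slice 4: Δl = 2.1/cos14.7° = 2.171 m; N'_4 = 160·cos14.7° − 41·2.171 = 65.7; c'Δl = 37.56; W sinα = 40.6
Slice 5: Δl = 2.8/cos23.4° = 3.051 m; N'_5 = 169·cos23.4° − 31·3.051 = 60.5; c'Δl = 52.78; W sinα = 67.1
Slice 6: Δl = 1.6/cos31.7° = 1.881 m; N'_6 = 62·cos31.7° − 14·1.881 = 26.4; c'Δl = 32.53; W sinα = 32.6
Slice 7: Δl = 1.9/cos38.8° = 2.438 m; N'_7 = 30·cos38.8° − 8·2.438 = 3.9; c'Δl = 42.18; W sinα = 18.8
Σc'Δl = 299.3 kN/m; ΣN' = 461.9 kN/m; ΣW sinα = 165.9 kN/m
Resisting = 299.3 + 461.9·tan34.9° = 299.3 + 322.2 = 621.5 kN/m
FS = 621.5 / 165.9 = 3.746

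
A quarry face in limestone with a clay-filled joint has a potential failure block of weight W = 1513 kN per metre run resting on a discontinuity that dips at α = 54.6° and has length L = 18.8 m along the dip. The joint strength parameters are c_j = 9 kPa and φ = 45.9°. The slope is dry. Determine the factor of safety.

Resolving the block weight along and normal to the plane and applying the Mohr–Coulomb strength on the joint:
N' = W cosα = 1513·cos54.6° = 876.5 kN/m
Driving force T = W sinα = 1513·sin54.6° = 1233.3 kN/m
Resisting force R = c_j·L + N'·tanφ = 9·18.8 + 876.5·tan45.9° = 169.2 + 904.4 = 1073.6 kN/m
FS = R / T = 1073.6 / 1233.3 = 0.871

FS = 0.87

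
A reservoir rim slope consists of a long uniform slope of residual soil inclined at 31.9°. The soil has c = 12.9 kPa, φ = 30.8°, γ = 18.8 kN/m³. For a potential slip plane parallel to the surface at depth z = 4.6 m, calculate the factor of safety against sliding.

FS = 1.29

For an infinite slope with a slip plane parallel to the surface (no pore pressure): FS = [c + γz cos²β tanφ] / [γz sinβ cosβ].
γz = 18.8·4.6 = 86.48 kN/m²
Numerator = 12.9 + 86.48·cos²31.9°·tan30.8° = 12.9 + 86.48·0.7208·0.5961 = 50.057 kPa
Denominator = 86.48·sin31.9°·cos31.9° = 86.48·0.5284·0.8490 = 38.797 kPa
FS = 50.057 / 38.797 = 1.290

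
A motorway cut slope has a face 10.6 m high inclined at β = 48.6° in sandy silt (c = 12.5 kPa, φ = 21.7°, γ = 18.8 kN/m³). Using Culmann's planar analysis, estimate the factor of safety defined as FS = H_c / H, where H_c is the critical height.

H_c = (4c/γ) · sinβ cosφ / [1 − cos(β − φ)]
    = (4·12.5/18.8) · sin48.6°·cos21.7° / [1 − cos26.9°]
    = 2.660 · 0.6970 / 0.1082 = 17.13 m
FS = H_c / H = 17.13 / 10.6 = 1.616

FS = 1.62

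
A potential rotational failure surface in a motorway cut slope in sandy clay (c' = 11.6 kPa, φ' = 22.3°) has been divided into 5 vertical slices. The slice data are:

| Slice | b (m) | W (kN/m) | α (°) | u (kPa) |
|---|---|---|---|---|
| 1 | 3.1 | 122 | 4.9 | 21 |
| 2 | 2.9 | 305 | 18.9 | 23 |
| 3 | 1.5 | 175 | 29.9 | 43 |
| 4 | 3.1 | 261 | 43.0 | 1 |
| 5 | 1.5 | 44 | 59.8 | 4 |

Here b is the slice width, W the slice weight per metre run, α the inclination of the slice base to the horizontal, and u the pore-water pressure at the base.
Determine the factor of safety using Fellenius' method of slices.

Ordinary method of slices: FS = Σ[c'·Δl_i + (W_i cosα_i − u_i·Δl_i)·tanφ'] / Σ W_i sinα_i, with Δl_i = b_i / cosα_i.
Slice 1: Δl = 3.1/cos4.9° = 3.111 m; N'_1 = 122·cos4.9° − 21·3.111 = 56.2; c'Δl = 36.09; W sinα = 10.4
Slice 2: Δl = 2.9/cos18.9° = 3.065 m; N'_2 = 305·cos18.9° − 23·3.065 = 218.1; c'Δl = 35.56; W sinα = 98.8
Slice 3: Δl = 1.5/cos29.9° = 1.730 m; N'_3 = 175·cos29.9° − 43·1.730 = 77.3; c'Δl = 20.07; W sinα = 87.2
Slice 4: Δl = 3.1/cos43.0° = 4.239 m; N'_4 = 261·cos43.0° − 1·4.239 = 186.6; c'Δl = 49.17; W sinα = 178.0
Slice 5: Δl = 1.5/cos59.8° = 2.982 m; N'_5 = 44·cos59.8° − 4·2.982 = 10.2; c'Δl = 34.59; W sinα = 38.0
Σc'Δl = 175.5 kN/m; ΣN' = 548.4 kN/m; ΣW sinα = 412.5 kN/m
Resisting = 175.5 + 548.4·tan22.3° = 175.5 + 224.9 = 400.4 kN/m
FS = 400.4 / 412.5 = 0.971

FS = 0.97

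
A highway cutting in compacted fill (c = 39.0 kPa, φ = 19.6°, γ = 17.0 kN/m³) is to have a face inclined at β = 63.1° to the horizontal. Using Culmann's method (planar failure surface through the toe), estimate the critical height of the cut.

H_c = 28.07 m

Culmann's analysis gives the critical failure plane at α_cr = (β + φ)/2 = (63.1 + 19.6)/2 = 41.4°, and the critical height
H_c = (4c/γ) · sinβ cosφ / [1 − cos(β − φ)]
    = (4·39.0/17.0) · sin63.1°·cos19.6° / [1 − cos(43.5°)]
    = 9.176 · 0.8918·0.9421 / [1 − 0.7254]
    = 9.176 · 0.8401 / 0.2746
    = 28.07 m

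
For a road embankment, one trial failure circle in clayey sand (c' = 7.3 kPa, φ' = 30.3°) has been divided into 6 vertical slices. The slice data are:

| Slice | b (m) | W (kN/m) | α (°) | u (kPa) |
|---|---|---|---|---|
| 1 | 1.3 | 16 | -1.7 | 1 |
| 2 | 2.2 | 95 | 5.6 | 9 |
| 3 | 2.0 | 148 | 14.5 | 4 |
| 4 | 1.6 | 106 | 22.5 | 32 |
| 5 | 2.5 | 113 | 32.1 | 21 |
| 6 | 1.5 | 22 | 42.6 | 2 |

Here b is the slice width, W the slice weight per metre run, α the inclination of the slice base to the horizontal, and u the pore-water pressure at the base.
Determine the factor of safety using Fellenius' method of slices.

FS = 1.69

Ordinary method of slices: FS = Σ[c'·Δl_i + (W_i cosα_i − u_i·Δl_i)·tanφ'] / Σ W_i sinα_i, with Δl_i = b_i / cosα_i.
Slice 1: Δl = 1.3/cos(-1.7°) = 1.301 m; N'_1 = 16·cos(-1.7°) − 1·1.301 = 14.7; c'Δl = 9.49; W sinα = -0.5
Slice 2: Δl = 2.2/cos5.6° = 2.211 m; N'_2 = 95·cos5.6° − 9·2.211 = 74.7; c'Δl = 16.14; W sinα = 9.3
Slice 3: Δl = 2.0/cos14.5° = 2.066 m; N'_3 = 148·cos14.5° − 4·2.066 = 135.0; c'Δl = 15.08; W sinα = 37.1
Slice 4: Δl = 1.6/cos22.5° = 1.732 m; N'_4 = 106·cos22.5° − 32·1.732 = 42.5; c'Δl = 12.64; W sinα = 40.6
Slice 5: Δl = 2.5/cos32.1° = 2.951 m; N'_5 = 113·cos32.1° − 21·2.951 = 33.8; c'Δl = 21.54; W sinα = 60.0
Slice 6: Δl = 1.5/cos42.6° = 2.038 m; N'_6 = 22·cos42.6° − 2·2.038 = 12.1; c'Δl = 14.88; W sinα = 14.9
Σc'Δl = 89.8 kN/m; ΣN' = 312.7 kN/m; ΣW sinα = 161.4 kN/m
Resisting = 89.8 + 312.7·tan30.3° = 89.8 + 182.8 = 272.5 kN/m
FS = 272.5 / 161.4 = 1.689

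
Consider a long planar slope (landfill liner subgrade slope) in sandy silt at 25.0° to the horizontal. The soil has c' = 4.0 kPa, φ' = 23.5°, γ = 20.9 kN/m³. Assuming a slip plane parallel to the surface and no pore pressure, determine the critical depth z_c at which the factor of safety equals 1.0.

Setting FS = 1.00 in FS = [c' + γz cos²β tanφ'] / [γz sinβ cosβ] and solving for z:
z = c' / [γ cosβ (FS·sinβ − cosβ·tanφ')]
  = 4.0 / [20.9·cos25.0°·(1.00·sin25.0° − cos25.0°·tan23.5°)]
  = 4.0 / [20.9·0.9063·(1.00·0.4226 − 0.9063·0.4348)]
  = 4.0 / 0.5407 = 7.398 m

z_c = 7.40 m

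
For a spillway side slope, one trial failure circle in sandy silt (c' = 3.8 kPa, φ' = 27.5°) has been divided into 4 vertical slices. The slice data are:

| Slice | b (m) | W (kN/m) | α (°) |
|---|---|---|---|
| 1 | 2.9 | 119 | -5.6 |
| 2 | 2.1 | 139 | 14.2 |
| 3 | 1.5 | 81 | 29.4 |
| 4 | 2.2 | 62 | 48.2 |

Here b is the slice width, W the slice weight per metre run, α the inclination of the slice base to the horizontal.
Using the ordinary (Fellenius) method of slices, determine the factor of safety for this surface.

Ordinary method of slices: FS = Σ[c'·Δl_i + (W_i cosα_i)·tanφ'] / Σ W_i sinα_i, with Δl_i = b_i / cosα_i.
Slice 1: Δl = 2.9/cos(-5.6°) = 2.914 m; N'_1 = 119·cos(-5.6°) = 118.4; c'Δl = 11.07; W sinα = -11.6
Slice 2: Δl = 2.1/cos14.2° = 2.166 m; N'_2 = 139·cos14.2° = 134.8; c'Δl = 8.23; W sinα = 34.1
Slice 3: Δl = 1.5/cos29.4° = 1.722 m; N'_3 = 81·cos29.4° = 70.6; c'Δl = 6.54; W sinα = 39.8
Slice 4: Δl = 2.2/cos48.2° = 3.301 m; N'_4 = 62·cos48.2° = 41.3; c'Δl = 12.54; W sinα = 46.2
Σc'Δl = 38.4 kN/m; ΣN' = 365.1 kN/m; ΣW sinα = 108.5 kN/m
Resisting = 38.4 + 365.1·tan27.5° = 38.4 + 190.0 = 228.4 kN/m
FS = 228.4 / 108.5 = 2.106

FS = 2.11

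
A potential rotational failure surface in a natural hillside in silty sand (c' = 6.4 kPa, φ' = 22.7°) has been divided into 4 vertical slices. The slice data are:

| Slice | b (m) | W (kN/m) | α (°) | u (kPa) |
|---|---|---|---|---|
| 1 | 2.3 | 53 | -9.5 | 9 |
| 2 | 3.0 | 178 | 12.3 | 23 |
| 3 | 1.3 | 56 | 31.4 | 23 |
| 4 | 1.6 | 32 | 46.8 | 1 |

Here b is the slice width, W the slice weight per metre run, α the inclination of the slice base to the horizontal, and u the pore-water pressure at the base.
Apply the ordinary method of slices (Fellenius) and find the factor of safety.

FS = 1.58

Ordinary method of slices: FS = Σ[c'·Δl_i + (W_i cosα_i − u_i·Δl_i)·tanφ'] / Σ W_i sinα_i, with Δl_i = b_i / cosα_i.
Slice 1: Δl = 2.3/cos(-9.5°) = 2.332 m; N'_1 = 53·cos(-9.5°) − 9·2.332 = 31.3; c'Δl = 14.92; W sinα = -8.7
Slice 2: Δl = 3.0/cos12.3° = 3.070 m; N'_2 = 178·cos12.3° − 23·3.070 = 103.3; c'Δl = 19.65; W sinα = 37.9
Slice 3: Δl = 1.3/cos31.4° = 1.523 m; N'_3 = 56·cos31.4° − 23·1.523 = 12.8; c'Δl = 9.75; W sinα = 29.2
Slice 4: Δl = 1.6/cos46.8° = 2.337 m; N'_4 = 32·cos46.8° − 1·2.337 = 19.6; c'Δl = 14.96; W sinα = 23.3
Σc'Δl = 59.3 kN/m; ΣN' = 166.9 kN/m; ΣW sinα = 81.7 kN/m
Resisting = 59.3 + 166.9·tan22.7° = 59.3 + 69.8 = 129.1 kN/m
FS = 129.1 / 81.7 = 1.581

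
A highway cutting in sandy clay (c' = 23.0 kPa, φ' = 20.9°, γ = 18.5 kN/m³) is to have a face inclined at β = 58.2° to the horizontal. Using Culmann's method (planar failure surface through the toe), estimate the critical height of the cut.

Culmann's analysis gives the critical failure plane at α_cr = (β + φ')/2 = (58.2 + 20.9)/2 = 39.5°, and the critical height
H_c = (4c'/γ) · sinβ cosφ' / [1 − cos(β − φ')]
    = (4·23.0/18.5) · sin58.2°·cos20.9° / [1 − cos(37.3°)]
    = 4.973 · 0.8499·0.9342 / [1 − 0.7955]
    = 4.973 · 0.7940 / 0.2045
    = 19.31 m

H_c = 19.31 m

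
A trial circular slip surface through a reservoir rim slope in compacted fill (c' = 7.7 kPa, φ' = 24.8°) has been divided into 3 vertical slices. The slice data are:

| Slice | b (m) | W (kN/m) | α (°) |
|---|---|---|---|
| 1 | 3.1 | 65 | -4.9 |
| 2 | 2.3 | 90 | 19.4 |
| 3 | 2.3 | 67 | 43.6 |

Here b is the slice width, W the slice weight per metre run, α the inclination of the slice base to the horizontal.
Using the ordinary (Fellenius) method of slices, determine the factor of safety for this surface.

Ordinary method of slices: FS = Σ[c'·Δl_i + (W_i cosα_i)·tanφ'] / Σ W_i sinα_i, with Δl_i = b_i / cosα_i.
Slice 1: Δl = 3.1/cos(-4.9°) = 3.111 m; N'_1 = 65·cos(-4.9°) = 64.8; c'Δl = 23.96; W sinα = -5.6
Slice 2: Δl = 2.3/cos19.4° = 2.438 m; N'_2 = 90·cos19.4° = 84.9; c'Δl = 18.78; W sinα = 29.9
Slice 3: Δl = 2.3/cos43.6° = 3.176 m; N'_3 = 67·cos43.6° = 48.5; c'Δl = 24.46; W sinα = 46.2
Σc'Δl = 67.2 kN/m; ΣN' = 198.2 kN/m; ΣW sinα = 70.5 kN/m
Resisting = 67.2 + 198.2·tan24.8° = 67.2 + 91.6 = 158.8 kN/m
FS = 158.8 / 70.5 = 2.250

FS = 2.25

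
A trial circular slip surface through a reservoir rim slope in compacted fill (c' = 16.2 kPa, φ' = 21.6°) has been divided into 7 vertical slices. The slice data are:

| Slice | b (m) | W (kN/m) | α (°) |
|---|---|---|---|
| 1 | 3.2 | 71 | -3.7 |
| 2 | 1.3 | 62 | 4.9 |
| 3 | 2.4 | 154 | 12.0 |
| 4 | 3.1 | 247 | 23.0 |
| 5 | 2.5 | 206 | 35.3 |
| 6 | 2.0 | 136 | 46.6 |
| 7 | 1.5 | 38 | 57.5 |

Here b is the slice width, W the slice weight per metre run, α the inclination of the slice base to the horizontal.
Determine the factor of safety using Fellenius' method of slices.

FS = 1.64

Ordinary method of slices: FS = Σ[c'·Δl_i + (W_i cosα_i)·tanφ'] / Σ W_i sinα_i, with Δl_i = b_i / cosα_i.
Slice 1: Δl = 3.2/cos(-3.7°) = 3.207 m; N'_1 = 71·cos(-3.7°) = 70.9; c'Δl = 51.95; W sinα = -4.6
Slice 2: Δl = 1.3/cos4.9° = 1.305 m; N'_2 = 62·cos4.9° = 61.8; c'Δl = 21.14; W sinα = 5.3
Slice 3: Δl = 2.4/cos12.0° = 2.454 m; N'_3 = 154·cos12.0° = 150.6; c'Δl = 39.75; W sinα = 32.0
Slice 4: Δl = 3.1/cos23.0° = 3.368 m; N'_4 = 247·cos23.0° = 227.4; c'Δl = 54.56; W sinα = 96.5
Slice 5: Δl = 2.5/cos35.3° = 3.063 m; N'_5 = 206·cos35.3° = 168.1; c'Δl = 49.62; W sinα = 119.0
Slice 6: Δl = 2.0/cos46.6° = 2.911 m; N'_6 = 136·cos46.6° = 93.4; c'Δl = 47.16; W sinα = 98.8
Slice 7: Δl = 1.5/cos57.5° = 2.792 m; N'_7 = 38·cos57.5° = 20.4; c'Δl = 45.23; W sinα = 32.0
Σc'Δl = 309.4 kN/m; ΣN' = 792.6 kN/m; ΣW sinα = 379.1 kN/m
Resisting = 309.4 + 792.6·tan21.6° = 309.4 + 313.8 = 623.2 kN/m
FS = 623.2 / 379.1 = 1.644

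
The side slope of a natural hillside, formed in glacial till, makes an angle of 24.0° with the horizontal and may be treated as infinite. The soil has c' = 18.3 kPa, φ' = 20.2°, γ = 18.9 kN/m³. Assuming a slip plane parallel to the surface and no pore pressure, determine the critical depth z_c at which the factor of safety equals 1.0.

z_c = 15.01 m

Setting FS = 1.00 in FS = [c' + γz cos²β tanφ'] / [γz sinβ cosβ] and solving for z:
z = c' / [γ cosβ (FS·sinβ − cosβ·tanφ')]
  = 18.3 / [18.9·cos24.0°·(1.00·sin24.0° − cos24.0°·tan20.2°)]
  = 18.3 / [18.9·0.9135·(1.00·0.4067 − 0.9135·0.3679)]
  = 18.3 / 1.2193 = 15.009 m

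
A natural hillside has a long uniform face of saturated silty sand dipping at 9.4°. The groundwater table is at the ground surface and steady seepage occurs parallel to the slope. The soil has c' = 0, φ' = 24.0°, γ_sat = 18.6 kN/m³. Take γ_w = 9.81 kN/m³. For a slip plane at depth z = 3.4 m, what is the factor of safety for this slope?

FS = 1.27

With seepage parallel to the slope and the water table at the surface, the effective normal stress on the slip plane uses the buoyant unit weight γ' = γ_sat − γ_w while the driving shear stress uses γ_sat:
FS = [c' + γ' z cos²β tanφ'] / [γ_sat z sinβ cosβ]
(For c' = 0 this reduces to FS = (γ'/γ_sat)·tanφ'/tanβ.)
γ' = 18.6 − 9.81 = 8.79 kN/m³
Numerator = 0.0 + 8.79·3.4·cos²9.4°·tan24.0° = 0.0 + 8.79·3.4·0.9733·0.4452 = 12.951 kPa
Denominator = 18.6·3.4·sin9.4°·cos9.4° = 18.6·3.4·0.1633·0.9866 = 10.190 kPa
FS = 12.951 / 10.190 = 1.271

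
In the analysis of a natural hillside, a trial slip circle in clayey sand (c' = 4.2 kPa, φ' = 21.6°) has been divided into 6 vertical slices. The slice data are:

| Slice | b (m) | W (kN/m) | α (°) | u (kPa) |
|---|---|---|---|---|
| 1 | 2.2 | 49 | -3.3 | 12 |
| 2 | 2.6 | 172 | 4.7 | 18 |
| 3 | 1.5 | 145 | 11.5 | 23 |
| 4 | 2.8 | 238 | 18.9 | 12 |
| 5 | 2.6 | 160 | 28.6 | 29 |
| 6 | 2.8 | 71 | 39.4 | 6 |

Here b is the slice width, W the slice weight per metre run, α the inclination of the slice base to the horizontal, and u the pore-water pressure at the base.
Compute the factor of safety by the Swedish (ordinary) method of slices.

FS = 1.16

Ordinary method of slices: FS = Σ[c'·Δl_i + (W_i cosα_i − u_i·Δl_i)·tanφ'] / Σ W_i sinα_i, with Δl_i = b_i / cosα_i.
Slice 1: Δl = 2.2/cos(-3.3°) = 2.204 m; N'_1 = 49·cos(-3.3°) − 12·2.204 = 22.5; c'Δl = 9.26; W sinα = -2.8
Slice 2: Δl = 2.6/cos4.7° = 2.609 m; N'_2 = 172·cos4.7° − 18·2.609 = 124.5; c'Δl = 10.96; W sinα = 14.1
Slice 3: Δl = 1.5/cos11.5° = 1.531 m; N'_3 = 145·cos11.5° − 23·1.531 = 106.9; c'Δl = 6.43; W sinα = 28.9
Slice 4: Δl = 2.8/cos18.9° = 2.960 m; N'_4 = 238·cos18.9° − 12·2.960 = 189.7; c'Δl = 12.43; W sinα = 77.1
Slice 5: Δl = 2.6/cos28.6° = 2.961 m; N'_5 = 160·cos28.6° − 29·2.961 = 54.6; c'Δl = 12.44; W sinα = 76.6
Slice 6: Δl = 2.8/cos39.4° = 3.623 m; N'_6 = 71·cos39.4° − 6·3.623 = 33.1; c'Δl = 15.22; W sinα = 45.1
Σc'Δl = 66.7 kN/m; ΣN' = 531.2 kN/m; ΣW sinα = 238.9 kN/m
Resisting = 66.7 + 531.2·tan21.6° = 66.7 + 210.3 = 277.0 kN/m
FS = 277.0 / 238.9 = 1.160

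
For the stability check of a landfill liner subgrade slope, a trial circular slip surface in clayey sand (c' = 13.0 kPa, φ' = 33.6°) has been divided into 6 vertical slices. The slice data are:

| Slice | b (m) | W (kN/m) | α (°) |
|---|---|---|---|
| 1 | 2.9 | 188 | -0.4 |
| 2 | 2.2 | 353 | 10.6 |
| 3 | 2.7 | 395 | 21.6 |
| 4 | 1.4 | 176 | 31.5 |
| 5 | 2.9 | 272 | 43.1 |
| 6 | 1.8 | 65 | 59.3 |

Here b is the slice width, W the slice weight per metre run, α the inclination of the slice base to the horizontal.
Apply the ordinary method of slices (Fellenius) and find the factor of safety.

FS = 1.98

Ordinary method of slices: FS = Σ[c'·Δl_i + (W_i cosα_i)·tanφ'] / Σ W_i sinα_i, with Δl_i = b_i / cosα_i.
Slice 1: Δl = 2.9/cos(-0.4°) = 2.900 m; N'_1 = 188·cos(-0.4°) = 188.0; c'Δl = 37.70; W sinα = -1.3
Slice 2: Δl = 2.2/cos10.6° = 2.238 m; N'_2 = 353·cos10.6° = 347.0; c'Δl = 29.10; W sinα = 64.9
Slice 3: Δl = 2.7/cos21.6° = 2.904 m; N'_3 = 395·cos21.6° = 367.3; c'Δl = 37.75; W sinα = 145.4
Slice 4: Δl = 1.4/cos31.5° = 1.642 m; N'_4 = 176·cos31.5° = 150.1; c'Δl = 21.35; W sinα = 92.0
Slice 5: Δl = 2.9/cos43.1° = 3.972 m; N'_5 = 272·cos43.1° = 198.6; c'Δl = 51.63; W sinα = 185.9
Slice 6: Δl = 1.8/cos59.3° = 3.526 m; N'_6 = 65·cos59.3° = 33.2; c'Δl = 45.83; W sinα = 55.9
Σc'Δl = 223.4 kN/m; ΣN' = 1284.1 kN/m; ΣW sinα = 542.7 kN/m
Resisting = 223.4 + 1284.1·tan33.6° = 223.4 + 853.1 = 1076.5 kN/m
FS = 1076.5 / 542.7 = 1.983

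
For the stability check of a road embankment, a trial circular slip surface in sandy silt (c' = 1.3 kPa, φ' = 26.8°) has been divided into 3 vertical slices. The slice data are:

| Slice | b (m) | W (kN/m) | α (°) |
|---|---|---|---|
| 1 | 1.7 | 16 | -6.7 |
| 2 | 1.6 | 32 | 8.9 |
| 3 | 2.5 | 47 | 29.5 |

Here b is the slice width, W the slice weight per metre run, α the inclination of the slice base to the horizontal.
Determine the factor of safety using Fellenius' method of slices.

Ordinary method of slices: FS = Σ[c'·Δl_i + (W_i cosα_i)·tanφ'] / Σ W_i sinα_i, with Δl_i = b_i / cosα_i.
Slice 1: Δl = 1.7/cos(-6.7°) = 1.712 m; N'_1 = 16·cos(-6.7°) = 15.9; c'Δl = 2.23; W sinα = -1.9
Slice 2: Δl = 1.6/cos8.9° = 1.619 m; N'_2 = 32·cos8.9° = 31.6; c'Δl = 2.11; W sinα = 5.0
Slice 3: Δl = 2.5/cos29.5° = 2.872 m; N'_3 = 47·cos29.5° = 40.9; c'Δl = 3.73; W sinα = 23.1
Σc'Δl = 8.1 kN/m; ΣN' = 88.4 kN/m; ΣW sinα = 26.2 kN/m
Resisting = 8.1 + 88.4·tan26.8° = 8.1 + 44.7 = 52.7 kN/m
FS = 52.7 / 26.2 = 2.010

FS = 2.01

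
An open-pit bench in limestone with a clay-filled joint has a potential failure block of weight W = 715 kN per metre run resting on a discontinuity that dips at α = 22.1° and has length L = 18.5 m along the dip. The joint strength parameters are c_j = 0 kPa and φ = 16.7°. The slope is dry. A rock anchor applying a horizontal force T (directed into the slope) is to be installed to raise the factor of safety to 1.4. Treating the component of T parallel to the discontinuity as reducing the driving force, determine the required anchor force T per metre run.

T = 126 kN/m

Resolving forces along and normal to the sliding plane, with the horizontal anchor force T adding T·sinα to the effective normal force and T·cosα acting up the plane against the driving force:
FS = [c_jL + (W cosα + T sinα) tanφ] / [W sinα − T cosα]
Without the anchor: N' = 662.5 kN/m, driving T_d = 269.0 kN/m, resisting R = 0·18.5 + 662.5·tan16.7° = 198.7 kN/m, FS = 0.74.
Setting FS = 1.4 and solving for T:
1.4·(269.0 − T cos22.1°) = 198.7 + T sin22.1°·tan16.7°
T·(sin22.1°·tan16.7° + 1.4·cos22.1°) = 1.4·269.0 − 198.7
T·(0.3762·0.3000 + 1.4·0.9265) = 376.6 − 198.7 = 177.9
T·1.4100 = 177.9
T = 126.1 kN/m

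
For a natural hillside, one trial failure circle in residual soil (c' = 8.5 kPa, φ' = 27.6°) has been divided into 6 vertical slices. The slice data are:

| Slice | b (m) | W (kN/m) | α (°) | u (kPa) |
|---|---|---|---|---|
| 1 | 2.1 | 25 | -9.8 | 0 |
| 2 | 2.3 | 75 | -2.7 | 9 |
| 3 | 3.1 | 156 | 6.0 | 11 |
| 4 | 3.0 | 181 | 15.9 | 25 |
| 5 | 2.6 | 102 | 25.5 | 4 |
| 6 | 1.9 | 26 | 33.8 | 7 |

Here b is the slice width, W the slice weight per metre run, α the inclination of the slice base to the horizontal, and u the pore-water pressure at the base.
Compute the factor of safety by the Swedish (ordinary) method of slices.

FS = 2.87

Ordinary method of slices: FS = Σ[c'·Δl_i + (W_i cosα_i − u_i·Δl_i)·tanφ'] / Σ W_i sinα_i, with Δl_i = b_i / cosα_i.
Slice 1: Δl = 2.1/cos(-9.8°) = 2.131 m; N'_1 = 25·cos(-9.8°) − 0·2.131 = 24.6; c'Δl = 18.11; W sinα = -4.3
Slice 2: Δl = 2.3/cos(-2.7°) = 2.303 m; N'_2 = 75·cos(-2.7°) − 9·2.303 = 54.2; c'Δl = 19.57; W sinα = -3.5
Slice 3: Δl = 3.1/cos6.0° = 3.117 m; N'_3 = 156·cos6.0° − 11·3.117 = 120.9; c'Δl = 26.50; W sinα = 16.3
Slice 4: Δl = 3.0/cos15.9° = 3.119 m; N'_4 = 181·cos15.9° − 25·3.119 = 96.1; c'Δl = 26.51; W sinα = 49.6
Slice 5: Δl = 2.6/cos25.5° = 2.881 m; N'_5 = 102·cos25.5° − 4·2.881 = 80.5; c'Δl = 24.49; W sinα = 43.9
Slice 6: Δl = 1.9/cos33.8° = 2.286 m; N'_6 = 26·cos33.8° − 7·2.286 = 5.6; c'Δl = 19.43; W sinα = 14.5
Σc'Δl = 134.6 kN/m; ΣN' = 381.9 kN/m; ΣW sinα = 116.5 kN/m
Resisting = 134.6 + 381.9·tan27.6° = 134.6 + 199.7 = 334.3 kN/m
FS = 334.3 / 116.5 = 2.870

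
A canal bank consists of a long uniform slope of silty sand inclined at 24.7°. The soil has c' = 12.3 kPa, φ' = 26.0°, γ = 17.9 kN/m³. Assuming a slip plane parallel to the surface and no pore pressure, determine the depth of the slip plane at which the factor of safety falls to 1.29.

Setting FS = 1.29 in FS = [c' + γz cos²β tanφ'] / [γz sinβ cosβ] and solving for z:
z = c' / [γ cosβ (FS·sinβ − cosβ·tanφ')]
  = 12.3 / [17.9·cos24.7°·(1.29·sin24.7° − cos24.7°·tan26.0°)]
  = 12.3 / [17.9·0.9085·(1.29·0.4179 − 0.9085·0.4877)]
  = 12.3 / 1.5602 = 7.884 m

z = 7.88 m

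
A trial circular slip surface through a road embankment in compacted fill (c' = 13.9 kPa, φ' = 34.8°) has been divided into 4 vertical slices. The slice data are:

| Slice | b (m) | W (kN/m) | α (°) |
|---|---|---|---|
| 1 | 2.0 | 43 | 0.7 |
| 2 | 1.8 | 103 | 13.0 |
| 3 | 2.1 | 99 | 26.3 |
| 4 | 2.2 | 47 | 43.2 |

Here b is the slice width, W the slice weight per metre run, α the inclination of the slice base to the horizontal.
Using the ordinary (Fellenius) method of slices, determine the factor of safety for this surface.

Ordinary method of slices: FS = Σ[c'·Δl_i + (W_i cosα_i)·tanφ'] / Σ W_i sinα_i, with Δl_i = b_i / cosα_i.
Slice 1: Δl = 2.0/cos0.7° = 2.000 m; N'_1 = 43·cos0.7° = 43.0; c'Δl = 27.80; W sinα = 0.5
Slice 2: Δl = 1.8/cos13.0° = 1.847 m; N'_2 = 103·cos13.0° = 100.4; c'Δl = 25.68; W sinα = 23.2
Slice 3: Δl = 2.1/cos26.3° = 2.342 m; N'_3 = 99·cos26.3° = 88.8; c'Δl = 32.56; W sinα = 43.9
Slice 4: Δl = 2.2/cos43.2° = 3.018 m; N'_4 = 47·cos43.2° = 34.3; c'Δl = 41.95; W sinα = 32.2
Σc'Δl = 128.0 kN/m; ΣN' = 266.4 kN/m; ΣW sinα = 99.7 kN/m
Resisting = 128.0 + 266.4·tan34.8° = 128.0 + 185.1 = 313.1 kN/m
FS = 313.1 / 99.7 = 3.140

FS = 3.14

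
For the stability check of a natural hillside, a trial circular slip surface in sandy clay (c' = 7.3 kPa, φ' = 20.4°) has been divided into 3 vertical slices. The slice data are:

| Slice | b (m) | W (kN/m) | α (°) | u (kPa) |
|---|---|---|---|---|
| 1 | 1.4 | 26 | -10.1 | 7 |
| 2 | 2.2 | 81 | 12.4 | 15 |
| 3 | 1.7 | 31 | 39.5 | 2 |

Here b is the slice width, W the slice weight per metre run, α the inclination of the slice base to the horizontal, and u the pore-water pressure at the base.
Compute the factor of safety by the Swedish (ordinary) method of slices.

Ordinary method of slices: FS = Σ[c'·Δl_i + (W_i cosα_i − u_i·Δl_i)·tanφ'] / Σ W_i sinα_i, with Δl_i = b_i / cosα_i.
Slice 1: Δl = 1.4/cos(-10.1°) = 1.422 m; N'_1 = 26·cos(-10.1°) − 7·1.422 = 15.6; c'Δl = 10.38; W sinα = -4.6
Slice 2: Δl = 2.2/cos12.4° = 2.253 m; N'_2 = 81·cos12.4° − 15·2.253 = 45.3; c'Δl = 16.44; W sinα = 17.4
Slice 3: Δl = 1.7/cos39.5° = 2.203 m; N'_3 = 31·cos39.5° − 2·2.203 = 19.5; c'Δl = 16.08; W sinα = 19.7
Σc'Δl = 42.9 kN/m; ΣN' = 80.5 kN/m; ΣW sinα = 32.6 kN/m
Resisting = 42.9 + 80.5·tan20.4° = 42.9 + 29.9 = 72.8 kN/m
FS = 72.8 / 32.6 = 2.238

FS = 2.24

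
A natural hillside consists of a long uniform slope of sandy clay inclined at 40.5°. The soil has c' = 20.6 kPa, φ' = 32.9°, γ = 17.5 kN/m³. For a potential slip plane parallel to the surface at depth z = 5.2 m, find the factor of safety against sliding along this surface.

FS = 1.22

For an infinite slope with a slip plane parallel to the surface (no pore pressure): FS = [c' + γz cos²β tanφ'] / [γz sinβ cosβ].
γz = 17.5·5.2 = 91.00 kN/m²
Numerator = 20.6 + 91.00·cos²40.5°·tan32.9° = 20.6 + 91.00·0.5782·0.6469 = 54.640 kPa
Denominator = 91.00·sin40.5°·cos40.5° = 91.00·0.6494·0.7604 = 44.940 kPa
FS = 54.640 / 44.940 = 1.216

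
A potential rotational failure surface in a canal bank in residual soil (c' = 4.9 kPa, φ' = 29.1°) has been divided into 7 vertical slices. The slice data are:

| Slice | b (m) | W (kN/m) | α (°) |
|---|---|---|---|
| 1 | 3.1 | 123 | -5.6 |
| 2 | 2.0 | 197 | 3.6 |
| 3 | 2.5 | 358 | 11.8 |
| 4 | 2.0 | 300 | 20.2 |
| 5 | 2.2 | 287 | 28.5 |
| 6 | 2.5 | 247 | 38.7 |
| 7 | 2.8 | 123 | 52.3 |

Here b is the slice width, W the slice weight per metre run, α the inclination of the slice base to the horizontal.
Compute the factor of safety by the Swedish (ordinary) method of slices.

Ordinary method of slices: FS = Σ[c'·Δl_i + (W_i cosα_i)·tanφ'] / Σ W_i sinα_i, with Δl_i = b_i / cosα_i.
Slice 1: Δl = 3.1/cos(-5.6°) = 3.115 m; N'_1 = 123·cos(-5.6°) = 122.4; c'Δl = 15.26; W sinα = -12.0
Slice 2: Δl = 2.0/cos3.6° = 2.004 m; N'_2 = 197·cos3.6° = 196.6; c'Δl = 9.82; W sinα = 12.4
Slice 3: Δl = 2.5/cos11.8° = 2.554 m; N'_3 = 358·cos11.8° = 350.4; c'Δl = 12.51; W sinα = 73.2
Slice 4: Δl = 2.0/cos20.2° = 2.131 m; N'_4 = 300·cos20.2° = 281.5; c'Δl = 10.44; W sinα = 103.6
Slice 5: Δl = 2.2/cos28.5° = 2.503 m; N'_5 = 287·cos28.5° = 252.2; c'Δl = 12.27; W sinα = 136.9
Slice 6: Δl = 2.5/cos38.7° = 3.203 m; N'_6 = 247·cos38.7° = 192.8; c'Δl = 15.70; W sinα = 154.4
Slice 7: Δl = 2.8/cos52.3° = 4.579 m; N'_7 = 123·cos52.3° = 75.2; c'Δl = 22.44; W sinα = 97.3
Σc'Δl = 98.4 kN/m; ΣN' = 1471.2 kN/m; ΣW sinα = 565.9 kN/m
Resisting = 98.4 + 1471.2·tan29.1° = 98.4 + 818.9 = 917.3 kN/m
FS = 917.3 / 565.9 = 1.621

FS = 1.62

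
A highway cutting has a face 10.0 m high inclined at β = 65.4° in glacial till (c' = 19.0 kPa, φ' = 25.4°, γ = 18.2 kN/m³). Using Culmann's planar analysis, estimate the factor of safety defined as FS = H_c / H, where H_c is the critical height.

H_c = (4c'/γ) · sinβ cosφ' / [1 − cos(β − φ')]
    = (4·19.0/18.2) · sin65.4°·cos25.4° / [1 − cos40.0°]
    = 4.176 · 0.8213 / 0.2340 = 14.66 m
FS = H_c / H = 14.66 / 10.0 = 1.466

FS = 1.47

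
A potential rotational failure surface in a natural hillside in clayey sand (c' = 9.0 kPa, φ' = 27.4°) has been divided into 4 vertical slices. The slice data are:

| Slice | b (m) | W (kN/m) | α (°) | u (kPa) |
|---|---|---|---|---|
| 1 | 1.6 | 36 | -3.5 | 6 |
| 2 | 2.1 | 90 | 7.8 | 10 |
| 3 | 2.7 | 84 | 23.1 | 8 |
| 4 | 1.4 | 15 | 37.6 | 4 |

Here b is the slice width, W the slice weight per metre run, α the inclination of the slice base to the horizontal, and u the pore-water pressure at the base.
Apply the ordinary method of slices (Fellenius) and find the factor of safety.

FS = 2.98

Ordinary method of slices: FS = Σ[c'·Δl_i + (W_i cosα_i − u_i·Δl_i)·tanφ'] / Σ W_i sinα_i, with Δl_i = b_i / cosα_i.
Slice 1: Δl = 1.6/cos(-3.5°) = 1.603 m; N'_1 = 36·cos(-3.5°) − 6·1.603 = 26.3; c'Δl = 14.43; W sinα = -2.2
Slice 2: Δl = 2.1/cos7.8° = 2.120 m; N'_2 = 90·cos7.8° − 10·2.120 = 68.0; c'Δl = 19.08; W sinα = 12.2
Slice 3: Δl = 2.7/cos23.1° = 2.935 m; N'_3 = 84·cos23.1° − 8·2.935 = 53.8; c'Δl = 26.42; W sinα = 33.0
Slice 4: Δl = 1.4/cos37.6° = 1.767 m; N'_4 = 15·cos37.6° − 4·1.767 = 4.8; c'Δl = 15.90; W sinα = 9.2
Σc'Δl = 75.8 kN/m; ΣN' = 152.9 kN/m; ΣW sinα = 52.1 kN/m
Resisting = 75.8 + 152.9·tan27.4° = 75.8 + 79.2 = 155.1 kN/m
FS = 155.1 / 52.1 = 2.975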